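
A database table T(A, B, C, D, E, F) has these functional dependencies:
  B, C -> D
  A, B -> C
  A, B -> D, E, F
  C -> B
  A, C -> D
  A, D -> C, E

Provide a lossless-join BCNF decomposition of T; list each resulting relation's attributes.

Candidate keys of the original relation: {A, B}, {A, C}, {A, D}.
In {A, B, C, D, E, F}, {B, C} is not a superkey ({B, C}⁺ restricted to this set is {B, C, D}), so split on B, C -> D into {B, C, D} and {A, B, C, E, F}.
{B, C, D}: every determinant is a superkey — BCNF.
In {A, B, C, E, F}, {C} is not a superkey ({C}⁺ restricted to this set is {B, C}), so split on C -> B into {B, C} and {A, C, E, F}.
{B, C}: every determinant is a superkey — BCNF.
{A, C, E, F}: every determinant is a superkey — BCNF.

{A, C, E, F}; {B, C, D}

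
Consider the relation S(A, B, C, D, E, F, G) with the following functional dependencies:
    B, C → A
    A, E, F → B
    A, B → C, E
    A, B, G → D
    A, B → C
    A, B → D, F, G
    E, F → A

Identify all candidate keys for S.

{A, B}, {B, C}, {E, F}

{A, B} is a candidate key since {A, B}⁺ = {A, B, C, D, E, F, G} covers every attribute.
{B, C} is a candidate key since {B, C}⁺ = {A, B, C, D, E, F, G} covers every attribute.
{E, F} is a candidate key since {E, F}⁺ = {A, B, C, D, E, F, G} covers every attribute.
No proper subset of any of these is a key, and no other minimal superkey exists.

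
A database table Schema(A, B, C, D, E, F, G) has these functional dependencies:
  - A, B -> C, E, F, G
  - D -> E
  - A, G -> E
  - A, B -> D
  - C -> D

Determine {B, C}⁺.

Start with {B, C}.
C -> D applies; add {D} → now {B, C, D}.
D -> E applies; add {E} → now {B, C, D, E}.
No further FD applies.

{B, C, D, E}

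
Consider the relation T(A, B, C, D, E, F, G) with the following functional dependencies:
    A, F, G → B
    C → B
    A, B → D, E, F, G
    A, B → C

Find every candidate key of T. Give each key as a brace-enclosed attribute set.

Attributes never on any right-hand side: {A} — every candidate key must contain it.
{A, B}⁺ = {A, B, C, D, E, F, G}, which is every attribute, so {A, B} is a candidate key.
{A, C}⁺ = {A, B, C, D, E, F, G}, which is every attribute, so {A, C} is a candidate key.
{A, F, G}⁺ = {A, B, C, D, E, F, G}, which is every attribute, so {A, F, G} is a candidate key.
No proper subset of any of these is a key, and no other minimal superkey exists.

{A, B}, {A, C}, {A, F, G}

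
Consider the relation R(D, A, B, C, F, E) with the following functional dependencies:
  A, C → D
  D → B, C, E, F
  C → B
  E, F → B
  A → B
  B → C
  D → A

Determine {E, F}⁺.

Start with {E, F}.
E, F → B applies; add {B} → now {B, E, F}.
B → C applies; add {C} → now {B, C, E, F}.
No further FD applies.

{B, C, E, F}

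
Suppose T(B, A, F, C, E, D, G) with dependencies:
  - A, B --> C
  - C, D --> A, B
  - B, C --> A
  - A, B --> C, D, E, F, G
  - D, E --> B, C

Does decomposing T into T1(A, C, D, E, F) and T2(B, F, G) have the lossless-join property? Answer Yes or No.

T1 ∩ T2 = {F}; its closure under F is {F}.
T1 ⊄ {F} and T2 ⊄ {F}, so the split is lossy.

No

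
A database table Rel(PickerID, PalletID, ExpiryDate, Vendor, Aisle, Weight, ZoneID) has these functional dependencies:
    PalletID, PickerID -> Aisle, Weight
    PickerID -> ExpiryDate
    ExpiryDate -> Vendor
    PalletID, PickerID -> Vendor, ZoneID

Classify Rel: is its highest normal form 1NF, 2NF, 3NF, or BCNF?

1NF

Candidate key: {PalletID, PickerID}. Prime attributes: {PalletID, PickerID}.
For PickerID -> ExpiryDate we have {PickerID}⁺ = {ExpiryDate, PickerID, Vendor}; {PickerID} is not a superkey, so BCNF fails.
PickerID -> ExpiryDate determines the non-prime attribute {ExpiryDate} from a non-superkey — 3NF is violated.
{PickerID} is a proper subset of the key {PalletID, PickerID}, and {PickerID}⁺ contains the non-prime attributes {ExpiryDate, Vendor} — a partial dependency, so 2NF is violated.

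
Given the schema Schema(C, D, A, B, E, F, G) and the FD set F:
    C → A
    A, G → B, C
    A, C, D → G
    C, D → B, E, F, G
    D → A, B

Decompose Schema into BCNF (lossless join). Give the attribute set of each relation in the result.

{A, C}; {B, D}; {C, D, E, F, G}

Candidate keys of the original relation: {C, D}, {D, G}.
{A, B, C, D, E, F, G}: {C} determines {A, C} here but is not a superkey — split on C → A, giving {A, C} and {B, C, D, E, F, G}.
{A, C}: every determinant is a superkey — BCNF.
{B, C, D, E, F, G}: {D} determines {B, D} here but is not a superkey — split on D → B, giving {B, D} and {C, D, E, F, G}.
{B, D}: every determinant is a superkey — BCNF.
{C, D, E, F, G}: every determinant is a superkey — BCNF.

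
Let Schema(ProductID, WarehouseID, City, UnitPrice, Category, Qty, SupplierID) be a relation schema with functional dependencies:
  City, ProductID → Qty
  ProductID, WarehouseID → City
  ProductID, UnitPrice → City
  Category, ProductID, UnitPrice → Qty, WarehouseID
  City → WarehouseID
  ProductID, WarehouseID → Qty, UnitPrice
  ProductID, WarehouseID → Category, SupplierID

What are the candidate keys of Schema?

{City, ProductID}, {ProductID, UnitPrice}, {ProductID, WarehouseID}

No FD produces {ProductID}, so it must be in every candidate key.
{City, ProductID}⁺ = {Category, City, ProductID, Qty, SupplierID, UnitPrice, WarehouseID}, which is every attribute, so {City, ProductID} is a candidate key.
{ProductID, UnitPrice}⁺ = {Category, City, ProductID, Qty, SupplierID, UnitPrice, WarehouseID}, which is every attribute, so {ProductID, UnitPrice} is a candidate key.
{ProductID, WarehouseID}⁺ = {Category, City, ProductID, Qty, SupplierID, UnitPrice, WarehouseID}, which is every attribute, so {ProductID, WarehouseID} is a candidate key.
Any other superkey properly contains one of these, so there are no further candidate keys.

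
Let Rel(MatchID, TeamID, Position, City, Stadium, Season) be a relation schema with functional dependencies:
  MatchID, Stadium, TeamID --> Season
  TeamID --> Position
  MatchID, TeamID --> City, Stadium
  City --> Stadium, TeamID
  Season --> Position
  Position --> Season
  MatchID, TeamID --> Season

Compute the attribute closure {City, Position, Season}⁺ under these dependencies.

Start with {City, Position, Season}.
City --> Stadium, TeamID applies; add {Stadium, TeamID} → now {City, Position, Season, Stadium, TeamID}.
No further FD applies.

{City, Position, Season, Stadium, TeamID}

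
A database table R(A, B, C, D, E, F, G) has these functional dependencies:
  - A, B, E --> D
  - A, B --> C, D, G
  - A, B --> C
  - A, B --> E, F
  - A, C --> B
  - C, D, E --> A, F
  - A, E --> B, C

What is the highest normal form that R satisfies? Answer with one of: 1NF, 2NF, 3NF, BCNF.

Candidate keys: {A, B}, {A, C}, {A, E}, {C, D, E}. Prime attributes: {A, B, C, D, E}.
Each dependency's left side is a superkey — BCNF holds.

BCNF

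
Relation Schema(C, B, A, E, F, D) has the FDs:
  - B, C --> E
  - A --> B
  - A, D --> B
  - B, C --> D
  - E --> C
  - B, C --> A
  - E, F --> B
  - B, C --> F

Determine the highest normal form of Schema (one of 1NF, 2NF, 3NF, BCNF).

3NF

Candidate keys: {A, C}, {A, E}, {B, C}, {B, E}, {E, F}. Prime attributes: {A, B, C, E, F}.
For A --> B we have {A}⁺ = {A, B}; {A} is not a superkey, so BCNF fails.
But every attribute on its right side ({B}) is prime, and the same holds for every other non-superkey FD, so 3NF still holds.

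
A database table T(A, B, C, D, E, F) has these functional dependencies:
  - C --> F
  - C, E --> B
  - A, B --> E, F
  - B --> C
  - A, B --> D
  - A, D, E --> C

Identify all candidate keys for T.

No FD produces {A}, so it must be in every candidate key.
{A, B}⁺ = {A, B, C, D, E, F}, which is every attribute, so {A, B} is a candidate key.
{A, C, E}⁺ = {A, B, C, D, E, F}, which is every attribute, so {A, C, E} is a candidate key.
{A, D, E}⁺ = {A, B, C, D, E, F}, which is every attribute, so {A, D, E} is a candidate key.
No proper subset of any of these is a key, and no other minimal superkey exists.

{A, B}, {A, C, E}, {A, D, E}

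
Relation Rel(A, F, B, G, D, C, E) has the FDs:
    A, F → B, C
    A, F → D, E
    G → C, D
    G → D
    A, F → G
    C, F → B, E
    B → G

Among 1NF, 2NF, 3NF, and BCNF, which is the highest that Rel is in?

Candidate key: {A, F}. Prime attributes: {A, F}.
G → C, D breaks BCNF: {G}⁺ = {C, D, G}, so {G} is not a superkey.
G → C, D determines the non-prime attributes {C, D} from a non-superkey — 3NF is violated.
No proper subset of a key has a non-prime attribute in its closure, so there is no partial dependency; 2NF holds.

2NF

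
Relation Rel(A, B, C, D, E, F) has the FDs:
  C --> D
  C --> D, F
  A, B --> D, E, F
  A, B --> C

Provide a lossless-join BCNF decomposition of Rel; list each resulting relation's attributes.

{A, B, C, E}; {C, D, F}

Candidate key of the original relation: {A, B}.
In {A, B, C, D, E, F}, {C} is not a superkey ({C}⁺ restricted to this set is {C, D, F}), so split on C --> D, F into {C, D, F} and {A, B, C, E}.
{C, D, F} is in BCNF.
{A, B, C, E} is in BCNF.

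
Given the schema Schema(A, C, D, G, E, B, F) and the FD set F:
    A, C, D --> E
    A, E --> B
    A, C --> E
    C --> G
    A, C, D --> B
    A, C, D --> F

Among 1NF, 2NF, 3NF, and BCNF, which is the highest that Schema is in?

1NF

Candidate key: {A, C, D}. Prime attributes: {A, C, D}.
A, E --> B breaks BCNF: {A, E}⁺ = {A, B, E}, so {A, E} is not a superkey.
A, E --> B has non-prime {B} on the right and a non-superkey on the left, so 3NF fails.
{C} is a proper subset of the key {A, C, D}, and {C}⁺ contains the non-prime attribute {G} — a partial dependency, so 2NF is violated.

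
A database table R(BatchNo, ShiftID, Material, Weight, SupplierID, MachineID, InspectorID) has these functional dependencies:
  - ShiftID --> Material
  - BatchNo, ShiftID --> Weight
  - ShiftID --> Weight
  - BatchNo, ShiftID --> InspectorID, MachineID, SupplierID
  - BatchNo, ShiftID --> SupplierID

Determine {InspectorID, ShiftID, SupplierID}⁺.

{InspectorID, Material, ShiftID, SupplierID, Weight}

Start with {InspectorID, ShiftID, SupplierID}.
ShiftID --> Material applies; add {Material} → now {InspectorID, Material, ShiftID, SupplierID}.
ShiftID --> Weight applies; add {Weight} → now {InspectorID, Material, ShiftID, SupplierID, Weight}.
No further FD applies.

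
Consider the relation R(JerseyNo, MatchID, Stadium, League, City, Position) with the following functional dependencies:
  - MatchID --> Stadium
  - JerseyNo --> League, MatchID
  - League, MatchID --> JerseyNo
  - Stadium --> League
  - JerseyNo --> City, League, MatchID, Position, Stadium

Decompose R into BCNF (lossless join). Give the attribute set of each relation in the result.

{City, JerseyNo, MatchID, Position, Stadium}; {League, Stadium}

Candidate keys of the original relation: {JerseyNo}, {MatchID}.
{City, JerseyNo, League, MatchID, Position, Stadium}: {Stadium} determines {League, Stadium} here but is not a superkey — split on Stadium --> League, giving {League, Stadium} and {City, JerseyNo, MatchID, Position, Stadium}.
{League, Stadium} is in BCNF.
{City, JerseyNo, MatchID, Position, Stadium} is in BCNF.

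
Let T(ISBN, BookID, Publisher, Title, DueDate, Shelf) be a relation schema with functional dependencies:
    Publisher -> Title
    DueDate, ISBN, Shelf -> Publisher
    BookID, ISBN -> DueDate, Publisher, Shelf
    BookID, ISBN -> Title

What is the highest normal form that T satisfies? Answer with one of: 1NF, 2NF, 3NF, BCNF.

2NF

Candidate key: {BookID, ISBN}. Prime attributes: {BookID, ISBN}.
Publisher -> Title breaks BCNF: {Publisher}⁺ = {Publisher, Title}, so {Publisher} is not a superkey.
Because {Title} is non-prime and the left side of Publisher -> Title is not a superkey, the relation is not in 3NF.
No non-prime attribute depends on a proper subset of any candidate key, so 2NF holds.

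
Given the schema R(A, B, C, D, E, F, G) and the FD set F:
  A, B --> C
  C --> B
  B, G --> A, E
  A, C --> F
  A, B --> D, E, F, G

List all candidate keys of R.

{A, B} is a candidate key since {A, B}⁺ = {A, B, C, D, E, F, G} covers every attribute.
{A, C} is a candidate key since {A, C}⁺ = {A, B, C, D, E, F, G} covers every attribute.
{B, G} is a candidate key since {B, G}⁺ = {A, B, C, D, E, F, G} covers every attribute.
{C, G} is a candidate key since {C, G}⁺ = {A, B, C, D, E, F, G} covers every attribute.
These are minimal and exhaustive — every other superkey contains one of them.

{A, B}, {A, C}, {B, G}, {C, G}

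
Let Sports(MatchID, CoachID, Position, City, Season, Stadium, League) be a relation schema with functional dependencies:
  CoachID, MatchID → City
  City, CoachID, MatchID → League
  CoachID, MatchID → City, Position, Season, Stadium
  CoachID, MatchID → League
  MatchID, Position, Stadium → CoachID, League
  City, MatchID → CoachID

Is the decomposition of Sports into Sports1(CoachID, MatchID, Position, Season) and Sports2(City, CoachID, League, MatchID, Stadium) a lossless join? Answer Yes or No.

Yes

The shared attributes are {CoachID, MatchID} and {CoachID, MatchID}⁺ = {City, CoachID, League, MatchID, Position, Season, Stadium}.
Since Sports1 ⊆ {City, CoachID, League, MatchID, Position, Season, Stadium}, the intersection is a superkey of Sports1; the decomposition is lossless.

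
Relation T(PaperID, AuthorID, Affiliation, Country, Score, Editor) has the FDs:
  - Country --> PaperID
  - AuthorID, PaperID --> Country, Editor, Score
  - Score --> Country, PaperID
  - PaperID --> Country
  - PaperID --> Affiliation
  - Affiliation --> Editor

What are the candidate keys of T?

{AuthorID} never appears on the right of any FD, so every key must include it.
{AuthorID, Country}⁺ = {Affiliation, AuthorID, Country, Editor, PaperID, Score} — all of the relation — so {AuthorID, Country} is a candidate key.
{AuthorID, PaperID}⁺ = {Affiliation, AuthorID, Country, Editor, PaperID, Score} — all of the relation — so {AuthorID, PaperID} is a candidate key.
{AuthorID, Score}⁺ = {Affiliation, AuthorID, Country, Editor, PaperID, Score} — all of the relation — so {AuthorID, Score} is a candidate key.
These are minimal and exhaustive — every other superkey contains one of them.

{AuthorID, Country}, {AuthorID, PaperID}, {AuthorID, Score}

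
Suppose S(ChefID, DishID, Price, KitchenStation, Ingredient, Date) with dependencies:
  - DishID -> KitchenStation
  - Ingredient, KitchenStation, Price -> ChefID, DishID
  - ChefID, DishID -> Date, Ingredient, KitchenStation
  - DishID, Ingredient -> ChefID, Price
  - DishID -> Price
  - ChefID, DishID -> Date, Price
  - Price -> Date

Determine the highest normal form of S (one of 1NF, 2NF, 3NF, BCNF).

Candidate keys: {ChefID, DishID}, {DishID, Ingredient}, {Ingredient, KitchenStation, Price}. Prime attributes: {ChefID, DishID, Ingredient, KitchenStation, Price}.
For DishID -> KitchenStation we have {DishID}⁺ = {Date, DishID, KitchenStation, Price}; {DishID} is not a superkey, so BCNF fails.
Price -> Date has non-prime {Date} on the right and a non-superkey on the left, so 3NF fails.
The proper key subset {DishID} of {ChefID, DishID} determines non-prime {Date}, so the relation is not even in 2NF.

1NF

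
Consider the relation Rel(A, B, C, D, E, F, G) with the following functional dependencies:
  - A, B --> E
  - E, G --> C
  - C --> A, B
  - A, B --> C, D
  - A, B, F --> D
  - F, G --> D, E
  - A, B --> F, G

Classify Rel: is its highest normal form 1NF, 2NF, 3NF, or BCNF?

BCNF

Candidate keys: {A, B}, {C}, {E, G}, {F, G}. Prime attributes: {A, B, C, E, F, G}.
The left-hand side of every FD is a superkey, so BCNF is satisfied.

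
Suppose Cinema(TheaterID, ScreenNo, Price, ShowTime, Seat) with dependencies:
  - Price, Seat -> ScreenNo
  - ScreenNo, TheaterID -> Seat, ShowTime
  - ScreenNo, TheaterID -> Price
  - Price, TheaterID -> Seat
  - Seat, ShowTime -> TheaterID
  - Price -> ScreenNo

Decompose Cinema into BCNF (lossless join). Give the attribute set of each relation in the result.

{Price, ScreenNo}; {Price, Seat, ShowTime}; {Seat, ShowTime, TheaterID}

Candidate keys of the original relation: {Price, Seat, ShowTime}, {Price, TheaterID}, {ScreenNo, Seat, ShowTime}, {ScreenNo, TheaterID}.
In {Price, ScreenNo, Seat, ShowTime, TheaterID}, {Price, Seat} is not a superkey ({Price, Seat}⁺ restricted to this set is {Price, ScreenNo, Seat}), so split on Price, Seat -> ScreenNo into {Price, ScreenNo, Seat} and {Price, Seat, ShowTime, TheaterID}.
In {Price, ScreenNo, Seat}, {Price} is not a superkey ({Price}⁺ restricted to this set is {Price, ScreenNo}), so split on Price -> ScreenNo into {Price, ScreenNo} and {Price, Seat}.
{Price, ScreenNo} is in BCNF.
{Price, Seat} is in BCNF.
In {Price, Seat, ShowTime, TheaterID}, {Seat, ShowTime} is not a superkey ({Seat, ShowTime}⁺ restricted to this set is {Seat, ShowTime, TheaterID}), so split on Seat, ShowTime -> TheaterID into {Seat, ShowTime, TheaterID} and {Price, Seat, ShowTime}.
{Seat, ShowTime, TheaterID} is in BCNF.
{Price, Seat, ShowTime} is in BCNF.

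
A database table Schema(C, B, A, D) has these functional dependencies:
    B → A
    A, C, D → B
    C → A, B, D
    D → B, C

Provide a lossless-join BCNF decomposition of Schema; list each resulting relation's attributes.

{A, B}; {B, C, D}

Candidate keys of the original relation: {C}, {D}.
In {A, B, C, D}, {B} is not a superkey ({B}⁺ restricted to this set is {A, B}), so split on B → A into {A, B} and {B, C, D}.
{A, B} is in BCNF.
{B, C, D} is in BCNF.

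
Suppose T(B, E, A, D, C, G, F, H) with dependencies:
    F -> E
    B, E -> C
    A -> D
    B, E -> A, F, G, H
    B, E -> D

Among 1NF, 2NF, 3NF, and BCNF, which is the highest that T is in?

2NF

Candidate keys: {B, E}, {B, F}. Prime attributes: {B, E, F}.
F -> E breaks BCNF: {F}⁺ = {E, F}, so {F} is not a superkey.
Because {D} is non-prime and the left side of A -> D is not a superkey, the relation is not in 3NF.
No proper subset of a key has a non-prime attribute in its closure, so there is no partial dependency; 2NF holds.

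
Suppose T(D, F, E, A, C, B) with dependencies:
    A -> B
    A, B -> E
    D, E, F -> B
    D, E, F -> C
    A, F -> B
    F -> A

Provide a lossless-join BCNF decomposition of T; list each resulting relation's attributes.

{A, B, E}; {A, F}; {C, D, F}

Candidate key of the original relation: {D, F}.
In {A, B, C, D, E, F}, {A} is not a superkey ({A}⁺ restricted to this set is {A, B, E}), so split on A -> B, E into {A, B, E} and {A, C, D, F}.
{A, B, E} has no BCNF violation.
In {A, C, D, F}, {F} is not a superkey ({F}⁺ restricted to this set is {A, F}), so split on F -> A into {A, F} and {C, D, F}.
{A, F} has no BCNF violation.
{C, D, F} has no BCNF violation.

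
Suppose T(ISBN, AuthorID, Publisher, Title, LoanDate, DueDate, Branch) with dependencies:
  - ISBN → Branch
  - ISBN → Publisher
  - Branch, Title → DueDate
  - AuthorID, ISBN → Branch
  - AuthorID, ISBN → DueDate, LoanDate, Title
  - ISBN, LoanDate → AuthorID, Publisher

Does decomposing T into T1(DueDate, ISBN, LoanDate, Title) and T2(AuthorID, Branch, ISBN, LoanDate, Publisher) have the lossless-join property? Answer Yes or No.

The shared attributes are {ISBN, LoanDate} and {ISBN, LoanDate}⁺ = {AuthorID, Branch, DueDate, ISBN, LoanDate, Publisher, Title}.
This includes all of T1, so the common attributes are a superkey of T1 — the join is lossless.

Yes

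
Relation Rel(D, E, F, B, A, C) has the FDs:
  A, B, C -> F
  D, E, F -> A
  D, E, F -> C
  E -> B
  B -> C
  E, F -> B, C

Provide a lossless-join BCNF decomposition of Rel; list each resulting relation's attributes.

Candidate keys of the original relation: {A, D, E}, {D, E, F}.
{A, B, C, D, E, F}: {A, B, C} determines {A, B, C, F} here but is not a superkey — split on A, B, C -> F, giving {A, B, C, F} and {A, B, C, D, E}.
{A, B, C, F}: {B} determines {B, C} here but is not a superkey — split on B -> C, giving {B, C} and {A, B, F}.
{B, C}: every determinant is a superkey — BCNF.
{A, B, F}: every determinant is a superkey — BCNF.
{A, B, C, D, E}: {E} determines {B, C, E} here but is not a superkey — split on E -> B, C, giving {B, C, E} and {A, D, E}.
{B, C, E}: {B} determines {B, C} here but is not a superkey — split on B -> C, giving {B, C} and {B, E}.
{B, C}: every determinant is a superkey — BCNF.
{B, E}: every determinant is a superkey — BCNF.
{A, D, E}: every determinant is a superkey — BCNF.

{A, B, F}; {A, D, E}; {B, C}; {B, E}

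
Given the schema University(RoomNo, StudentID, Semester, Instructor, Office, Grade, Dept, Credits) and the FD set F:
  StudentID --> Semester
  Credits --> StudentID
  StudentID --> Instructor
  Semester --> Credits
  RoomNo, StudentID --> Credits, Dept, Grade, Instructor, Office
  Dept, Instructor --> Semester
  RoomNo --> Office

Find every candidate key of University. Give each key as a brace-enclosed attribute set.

{Credits, RoomNo}, {Dept, Instructor, RoomNo}, {RoomNo, Semester}, {RoomNo, StudentID}

Attributes never on any right-hand side: {RoomNo} — every candidate key must contain it.
{Credits, RoomNo} is a candidate key since {Credits, RoomNo}⁺ = {Credits, Dept, Grade, Instructor, Office, RoomNo, Semester, StudentID} covers every attribute.
{RoomNo, Semester} is a candidate key since {RoomNo, Semester}⁺ = {Credits, Dept, Grade, Instructor, Office, RoomNo, Semester, StudentID} covers every attribute.
{RoomNo, StudentID} is a candidate key since {RoomNo, StudentID}⁺ = {Credits, Dept, Grade, Instructor, Office, RoomNo, Semester, StudentID} covers every attribute.
{Dept, Instructor, RoomNo} is a candidate key since {Dept, Instructor, RoomNo}⁺ = {Credits, Dept, Grade, Instructor, Office, RoomNo, Semester, StudentID} covers every attribute.
These are minimal and exhaustive — every other superkey contains one of them.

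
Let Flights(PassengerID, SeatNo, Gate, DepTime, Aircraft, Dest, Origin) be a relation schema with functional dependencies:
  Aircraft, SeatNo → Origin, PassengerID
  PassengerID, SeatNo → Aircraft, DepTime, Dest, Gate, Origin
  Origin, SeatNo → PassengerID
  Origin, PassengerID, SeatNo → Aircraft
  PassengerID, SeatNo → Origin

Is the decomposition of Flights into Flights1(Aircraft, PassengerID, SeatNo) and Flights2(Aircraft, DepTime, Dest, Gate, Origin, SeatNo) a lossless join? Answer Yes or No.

Flights1 ∩ Flights2 = {Aircraft, SeatNo}; its closure under F is {Aircraft, DepTime, Dest, Gate, Origin, PassengerID, SeatNo}.
Flights1 is contained in that closure, so Flights1 ∩ Flights2 → Flights1 holds and the join is lossless.

Yes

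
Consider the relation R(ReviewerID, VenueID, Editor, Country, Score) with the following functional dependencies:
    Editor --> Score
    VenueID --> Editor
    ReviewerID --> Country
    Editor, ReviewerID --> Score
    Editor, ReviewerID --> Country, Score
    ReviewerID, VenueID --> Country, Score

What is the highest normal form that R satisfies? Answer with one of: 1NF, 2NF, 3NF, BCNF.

Candidate key: {ReviewerID, VenueID}. Prime attributes: {ReviewerID, VenueID}.
For Editor --> Score we have {Editor}⁺ = {Editor, Score}; {Editor} is not a superkey, so BCNF fails.
Editor --> Score has non-prime {Score} on the right and a non-superkey on the left, so 3NF fails.
The proper key subset {ReviewerID} of {ReviewerID, VenueID} determines non-prime {Country}, so the relation is not even in 2NF.

1NF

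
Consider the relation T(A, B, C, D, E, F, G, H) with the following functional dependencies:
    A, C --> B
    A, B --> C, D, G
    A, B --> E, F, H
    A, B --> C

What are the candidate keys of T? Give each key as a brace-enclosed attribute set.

{A, B}, {A, C}

No FD produces {A}, so it must be in every candidate key.
{A, B}⁺ = {A, B, C, D, E, F, G, H} — all of the relation — so {A, B} is a candidate key.
{A, C}⁺ = {A, B, C, D, E, F, G, H} — all of the relation — so {A, C} is a candidate key.
These are minimal and exhaustive — every other superkey contains one of them.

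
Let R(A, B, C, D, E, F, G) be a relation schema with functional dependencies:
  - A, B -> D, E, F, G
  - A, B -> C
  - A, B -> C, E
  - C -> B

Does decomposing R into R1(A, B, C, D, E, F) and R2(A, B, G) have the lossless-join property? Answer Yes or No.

Yes

Common attributes: {A, B}; their closure is {A, B, C, D, E, F, G}.
This includes all of R1, so the common attributes are a superkey of R1 — the join is lossless.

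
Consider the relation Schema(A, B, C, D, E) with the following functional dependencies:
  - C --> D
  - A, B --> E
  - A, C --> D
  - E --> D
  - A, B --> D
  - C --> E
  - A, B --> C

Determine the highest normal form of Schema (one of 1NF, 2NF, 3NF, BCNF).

Candidate key: {A, B}. Prime attributes: {A, B}.
C --> D breaks BCNF: {C}⁺ = {C, D, E}, so {C} is not a superkey.
Because {D} is non-prime and the left side of C --> D is not a superkey, the relation is not in 3NF.
No proper subset of a key has a non-prime attribute in its closure, so there is no partial dependency; 2NF holds.

2NF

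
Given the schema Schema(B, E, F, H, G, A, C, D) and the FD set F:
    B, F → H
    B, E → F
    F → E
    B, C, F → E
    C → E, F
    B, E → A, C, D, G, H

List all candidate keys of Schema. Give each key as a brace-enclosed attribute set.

{B, C}, {B, E}, {B, F}

No FD produces {B}, so it must be in every candidate key.
{B, C} is a candidate key since {B, C}⁺ = {A, B, C, D, E, F, G, H} covers every attribute.
{B, E} is a candidate key since {B, E}⁺ = {A, B, C, D, E, F, G, H} covers every attribute.
{B, F} is a candidate key since {B, F}⁺ = {A, B, C, D, E, F, G, H} covers every attribute.
These are minimal and exhaustive — every other superkey contains one of them.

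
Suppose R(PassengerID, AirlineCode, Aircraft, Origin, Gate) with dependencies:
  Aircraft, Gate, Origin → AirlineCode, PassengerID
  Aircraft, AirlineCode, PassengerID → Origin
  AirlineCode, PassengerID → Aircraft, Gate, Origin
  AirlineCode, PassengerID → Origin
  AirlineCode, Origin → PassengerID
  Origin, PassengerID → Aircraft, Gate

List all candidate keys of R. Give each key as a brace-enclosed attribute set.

{AirlineCode, Origin}⁺ = {Aircraft, AirlineCode, Gate, Origin, PassengerID} — all of the relation — so {AirlineCode, Origin} is a candidate key.
{AirlineCode, PassengerID}⁺ = {Aircraft, AirlineCode, Gate, Origin, PassengerID} — all of the relation — so {AirlineCode, PassengerID} is a candidate key.
{Origin, PassengerID}⁺ = {Aircraft, AirlineCode, Gate, Origin, PassengerID} — all of the relation — so {Origin, PassengerID} is a candidate key.
{Aircraft, Gate, Origin}⁺ = {Aircraft, AirlineCode, Gate, Origin, PassengerID} — all of the relation — so {Aircraft, Gate, Origin} is a candidate key.
These are minimal and exhaustive — every other superkey contains one of them.

{Aircraft, Gate, Origin}, {AirlineCode, Origin}, {AirlineCode, PassengerID}, {Origin, PassengerID}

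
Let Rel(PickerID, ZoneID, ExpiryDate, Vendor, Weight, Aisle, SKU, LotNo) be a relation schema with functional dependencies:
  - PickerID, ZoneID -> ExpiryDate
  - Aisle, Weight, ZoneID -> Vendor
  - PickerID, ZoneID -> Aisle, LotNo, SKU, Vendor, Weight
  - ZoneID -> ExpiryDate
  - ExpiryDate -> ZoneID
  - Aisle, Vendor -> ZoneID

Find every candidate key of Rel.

{Aisle, PickerID, Vendor}, {ExpiryDate, PickerID}, {PickerID, ZoneID}

No FD produces {PickerID}, so it must be in every candidate key.
{ExpiryDate, PickerID}⁺ = {Aisle, ExpiryDate, LotNo, PickerID, SKU, Vendor, Weight, ZoneID} — all of the relation — so {ExpiryDate, PickerID} is a candidate key.
{PickerID, ZoneID}⁺ = {Aisle, ExpiryDate, LotNo, PickerID, SKU, Vendor, Weight, ZoneID} — all of the relation — so {PickerID, ZoneID} is a candidate key.
{Aisle, PickerID, Vendor}⁺ = {Aisle, ExpiryDate, LotNo, PickerID, SKU, Vendor, Weight, ZoneID} — all of the relation — so {Aisle, PickerID, Vendor} is a candidate key.
No proper subset of any of these is a key, and no other minimal superkey exists.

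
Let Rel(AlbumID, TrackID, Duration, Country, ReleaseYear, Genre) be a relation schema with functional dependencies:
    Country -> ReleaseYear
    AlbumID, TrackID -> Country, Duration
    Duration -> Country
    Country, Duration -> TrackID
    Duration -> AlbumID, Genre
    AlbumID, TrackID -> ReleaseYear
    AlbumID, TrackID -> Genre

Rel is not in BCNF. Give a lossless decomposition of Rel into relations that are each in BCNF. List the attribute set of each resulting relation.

{AlbumID, Country, Duration, Genre, TrackID}; {Country, ReleaseYear}

Candidate keys of the original relation: {AlbumID, TrackID}, {Duration}.
{AlbumID, Country, Duration, Genre, ReleaseYear, TrackID}: {Country} determines {Country, ReleaseYear} here but is not a superkey — split on Country -> ReleaseYear, giving {Country, ReleaseYear} and {AlbumID, Country, Duration, Genre, TrackID}.
{Country, ReleaseYear} has no BCNF violation.
{AlbumID, Country, Duration, Genre, TrackID} has no BCNF violation.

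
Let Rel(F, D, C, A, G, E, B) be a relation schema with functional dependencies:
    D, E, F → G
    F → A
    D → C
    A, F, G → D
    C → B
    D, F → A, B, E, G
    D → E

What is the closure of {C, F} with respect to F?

{A, B, C, F}

Start with {C, F}.
F → A applies; add {A} → now {A, C, F}.
C → B applies; add {B} → now {A, B, C, F}.
No further FD applies.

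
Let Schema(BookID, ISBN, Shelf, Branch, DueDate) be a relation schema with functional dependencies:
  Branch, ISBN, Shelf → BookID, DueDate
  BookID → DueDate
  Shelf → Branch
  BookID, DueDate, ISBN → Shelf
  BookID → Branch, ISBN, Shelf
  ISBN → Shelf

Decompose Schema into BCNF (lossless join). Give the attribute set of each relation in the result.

{BookID, DueDate, ISBN, Shelf}; {Branch, Shelf}

Candidate keys of the original relation: {BookID}, {ISBN}.
{BookID, Branch, DueDate, ISBN, Shelf}: {Shelf} determines {Branch, Shelf} here but is not a superkey — split on Shelf → Branch, giving {Branch, Shelf} and {BookID, DueDate, ISBN, Shelf}.
{Branch, Shelf}: every determinant is a superkey — BCNF.
{BookID, DueDate, ISBN, Shelf}: every determinant is a superkey — BCNF.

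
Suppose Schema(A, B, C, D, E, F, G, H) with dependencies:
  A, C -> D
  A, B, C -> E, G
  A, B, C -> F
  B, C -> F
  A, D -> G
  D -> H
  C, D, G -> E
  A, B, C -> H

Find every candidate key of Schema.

No FD produces {A, B, C}, so they must be in every candidate key.
{A, B, C}⁺ = {A, B, C, D, E, F, G, H}, which is every attribute, so {A, B, C} is a candidate key.
Every other attribute set either contains this one or has a smaller closure.

{A, B, C}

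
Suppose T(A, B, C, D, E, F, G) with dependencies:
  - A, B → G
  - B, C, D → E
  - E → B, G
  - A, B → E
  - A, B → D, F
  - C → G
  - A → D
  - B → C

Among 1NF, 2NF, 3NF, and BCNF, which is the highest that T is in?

1NF

Candidate keys: {A, B}, {A, E}. Prime attributes: {A, B, E}.
For B, C, D → E we have {B, C, D}⁺ = {B, C, D, E, G}; {B, C, D} is not a superkey, so BCNF fails.
E → B, G determines the non-prime attribute {G} from a non-superkey — 3NF is violated.
{A} is a proper subset of the key {A, B}, and {A}⁺ contains the non-prime attribute {D} — a partial dependency, so 2NF is violated.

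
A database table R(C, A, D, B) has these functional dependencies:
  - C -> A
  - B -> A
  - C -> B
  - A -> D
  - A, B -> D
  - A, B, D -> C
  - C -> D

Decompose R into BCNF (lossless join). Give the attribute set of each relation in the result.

{A, B, C}; {A, D}

Candidate keys of the original relation: {B}, {C}.
Within {A, B, C, D}: {A}⁺ ∩ {A, B, C, D} = {A, D}, not the whole set, so A -> D violates BCNF; decompose into {A, D} and {A, B, C}.
{A, D} has no BCNF violation.
{A, B, C} has no BCNF violation.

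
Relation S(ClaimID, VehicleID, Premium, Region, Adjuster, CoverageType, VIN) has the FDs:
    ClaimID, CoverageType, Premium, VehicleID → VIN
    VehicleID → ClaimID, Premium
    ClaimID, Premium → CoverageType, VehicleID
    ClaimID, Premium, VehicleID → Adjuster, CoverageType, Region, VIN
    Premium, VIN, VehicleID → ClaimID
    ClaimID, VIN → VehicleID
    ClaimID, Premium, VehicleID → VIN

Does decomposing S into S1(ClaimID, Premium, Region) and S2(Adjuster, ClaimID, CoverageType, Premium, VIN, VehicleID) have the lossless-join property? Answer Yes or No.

S1 ∩ S2 = {ClaimID, Premium}; its closure under F is {Adjuster, ClaimID, CoverageType, Premium, Region, VIN, VehicleID}.
S1 is contained in that closure, so S1 ∩ S2 → S1 holds and the join is lossless.

Yes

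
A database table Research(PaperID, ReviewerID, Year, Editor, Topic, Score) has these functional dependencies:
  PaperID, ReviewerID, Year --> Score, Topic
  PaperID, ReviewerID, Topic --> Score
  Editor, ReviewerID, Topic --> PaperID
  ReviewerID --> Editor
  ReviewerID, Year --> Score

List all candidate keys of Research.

{ReviewerID, Year} never appear on the right of any FD, so every key must include all of them.
Closure of {PaperID, ReviewerID, Year} is {Editor, PaperID, ReviewerID, Score, Topic, Year}, the whole schema; {PaperID, ReviewerID, Year} is a candidate key.
Closure of {ReviewerID, Topic, Year} is {Editor, PaperID, ReviewerID, Score, Topic, Year}, the whole schema; {ReviewerID, Topic, Year} is a candidate key.
No proper subset of any of these is a key, and no other minimal superkey exists.

{PaperID, ReviewerID, Year}, {ReviewerID, Topic, Year}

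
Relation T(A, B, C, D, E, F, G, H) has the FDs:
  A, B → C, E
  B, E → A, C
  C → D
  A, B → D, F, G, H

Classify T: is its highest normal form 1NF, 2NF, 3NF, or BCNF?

Candidate keys: {A, B}, {B, E}. Prime attributes: {A, B, E}.
C → D: {C}⁺ = {C, D}, which is not all of the attributes, so the left side is not a superkey — BCNF is violated.
C → D determines the non-prime attribute {D} from a non-superkey — 3NF is violated.
No proper subset of a key has a non-prime attribute in its closure, so there is no partial dependency; 2NF holds.

2NF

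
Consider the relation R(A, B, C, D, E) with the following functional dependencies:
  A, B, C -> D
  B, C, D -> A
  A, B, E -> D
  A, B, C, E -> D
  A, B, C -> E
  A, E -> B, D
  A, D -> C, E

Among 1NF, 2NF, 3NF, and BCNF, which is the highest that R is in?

BCNF

Candidate keys: {A, B, C}, {A, D}, {A, E}, {B, C, D}. Prime attributes: {A, B, C, D, E}.
Every FD has a superkey on the left, so the relation is in BCNF.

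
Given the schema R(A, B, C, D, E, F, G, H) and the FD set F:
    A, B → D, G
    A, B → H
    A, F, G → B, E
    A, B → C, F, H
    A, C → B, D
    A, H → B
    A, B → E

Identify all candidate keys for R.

{A, B}, {A, C}, {A, F, G}, {A, H}

No FD produces {A}, so it must be in every candidate key.
Closure of {A, B} is {A, B, C, D, E, F, G, H}, the whole schema; {A, B} is a candidate key.
Closure of {A, C} is {A, B, C, D, E, F, G, H}, the whole schema; {A, C} is a candidate key.
Closure of {A, H} is {A, B, C, D, E, F, G, H}, the whole schema; {A, H} is a candidate key.
Closure of {A, F, G} is {A, B, C, D, E, F, G, H}, the whole schema; {A, F, G} is a candidate key.
Any other superkey properly contains one of these, so there are no further candidate keys.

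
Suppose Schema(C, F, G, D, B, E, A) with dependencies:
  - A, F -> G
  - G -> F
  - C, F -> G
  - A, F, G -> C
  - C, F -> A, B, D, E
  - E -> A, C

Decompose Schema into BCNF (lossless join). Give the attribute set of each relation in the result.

{A, C, E}; {B, D, E, G}; {F, G}

Candidate keys of the original relation: {A, F}, {A, G}, {C, F}, {C, G}, {E, F}, {E, G}.
In {A, B, C, D, E, F, G}, {G} is not a superkey ({G}⁺ restricted to this set is {F, G}), so split on G -> F into {F, G} and {A, B, C, D, E, G}.
{F, G} is in BCNF.
In {A, B, C, D, E, G}, {E} is not a superkey ({E}⁺ restricted to this set is {A, C, E}), so split on E -> A, C into {A, C, E} and {B, D, E, G}.
{A, C, E} is in BCNF.
{B, D, E, G} is in BCNF.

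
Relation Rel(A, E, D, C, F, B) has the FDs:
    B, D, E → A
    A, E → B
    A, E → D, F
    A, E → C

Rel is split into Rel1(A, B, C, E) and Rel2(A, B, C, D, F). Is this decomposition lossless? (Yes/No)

Common attributes: {A, B, C}; their closure is {A, B, C}.
The closure covers neither Rel1 nor Rel2 entirely; the join is not lossless.

No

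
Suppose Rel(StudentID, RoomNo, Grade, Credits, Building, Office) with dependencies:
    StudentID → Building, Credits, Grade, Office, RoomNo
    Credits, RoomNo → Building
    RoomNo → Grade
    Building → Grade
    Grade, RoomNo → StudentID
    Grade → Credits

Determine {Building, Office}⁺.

Start with {Building, Office}.
Building → Grade applies; add {Grade} → now {Building, Grade, Office}.
Grade → Credits applies; add {Credits} → now {Building, Credits, Grade, Office}.
No further FD applies.

{Building, Credits, Grade, Office}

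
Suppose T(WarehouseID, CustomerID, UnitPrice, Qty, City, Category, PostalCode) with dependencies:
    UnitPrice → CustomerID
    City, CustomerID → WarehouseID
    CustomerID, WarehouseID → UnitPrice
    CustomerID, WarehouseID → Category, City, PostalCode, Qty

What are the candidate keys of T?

{City, CustomerID}, {City, UnitPrice}, {CustomerID, WarehouseID}, {UnitPrice, WarehouseID}

{City, CustomerID} is a candidate key since {City, CustomerID}⁺ = {Category, City, CustomerID, PostalCode, Qty, UnitPrice, WarehouseID} covers every attribute.
{City, UnitPrice} is a candidate key since {City, UnitPrice}⁺ = {Category, City, CustomerID, PostalCode, Qty, UnitPrice, WarehouseID} covers every attribute.
{CustomerID, WarehouseID} is a candidate key since {CustomerID, WarehouseID}⁺ = {Category, City, CustomerID, PostalCode, Qty, UnitPrice, WarehouseID} covers every attribute.
{UnitPrice, WarehouseID} is a candidate key since {UnitPrice, WarehouseID}⁺ = {Category, City, CustomerID, PostalCode, Qty, UnitPrice, WarehouseID} covers every attribute.
No proper subset of any of these is a key, and no other minimal superkey exists.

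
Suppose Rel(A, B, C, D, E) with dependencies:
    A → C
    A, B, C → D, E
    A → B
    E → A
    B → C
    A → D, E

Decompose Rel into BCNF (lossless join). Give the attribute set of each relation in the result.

Candidate keys of the original relation: {A}, {E}.
{A, B, C, D, E}: {B} determines {B, C} here but is not a superkey — split on B → C, giving {B, C} and {A, B, D, E}.
{B, C}: every determinant is a superkey — BCNF.
{A, B, D, E}: every determinant is a superkey — BCNF.

{A, B, D, E}; {B, C}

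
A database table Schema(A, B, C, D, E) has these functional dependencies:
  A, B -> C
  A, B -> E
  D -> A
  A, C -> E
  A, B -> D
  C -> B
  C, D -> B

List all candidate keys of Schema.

Closure of {A, B} is {A, B, C, D, E}, the whole schema; {A, B} is a candidate key.
Closure of {A, C} is {A, B, C, D, E}, the whole schema; {A, C} is a candidate key.
Closure of {B, D} is {A, B, C, D, E}, the whole schema; {B, D} is a candidate key.
Closure of {C, D} is {A, B, C, D, E}, the whole schema; {C, D} is a candidate key.
Any other superkey properly contains one of these, so there are no further candidate keys.

{A, B}, {A, C}, {B, D}, {C, D}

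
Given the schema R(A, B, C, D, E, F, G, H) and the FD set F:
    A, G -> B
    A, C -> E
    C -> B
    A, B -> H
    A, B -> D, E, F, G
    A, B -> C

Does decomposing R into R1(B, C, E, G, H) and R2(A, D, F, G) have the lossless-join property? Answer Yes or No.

No

R1 ∩ R2 = {G}; its closure under F is {G}.
R1 ⊄ {G} and R2 ⊄ {G}, so the split is lossy.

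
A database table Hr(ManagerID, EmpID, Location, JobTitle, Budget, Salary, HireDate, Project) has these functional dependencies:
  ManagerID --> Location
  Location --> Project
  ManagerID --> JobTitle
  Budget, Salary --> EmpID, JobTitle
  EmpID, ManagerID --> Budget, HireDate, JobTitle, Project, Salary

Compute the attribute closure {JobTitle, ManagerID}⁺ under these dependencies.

Start with {JobTitle, ManagerID}.
ManagerID --> Location applies; add {Location} → now {JobTitle, Location, ManagerID}.
Location --> Project applies; add {Project} → now {JobTitle, Location, ManagerID, Project}.
No further FD applies.

{JobTitle, Location, ManagerID, Project}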